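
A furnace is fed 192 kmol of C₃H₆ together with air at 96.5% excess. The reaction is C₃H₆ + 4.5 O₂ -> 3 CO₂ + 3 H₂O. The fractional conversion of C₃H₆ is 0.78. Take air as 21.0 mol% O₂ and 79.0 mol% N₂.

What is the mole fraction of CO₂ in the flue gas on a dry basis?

Stoichiometric O₂ = 4.5 × 192 = 864 kmol; O₂ fed = 864 × 1.965 = 1698 kmol.
N₂ fed = 1698 × 79/21 = 6387 kmol.
Fuel reacted = 0.78 × 192 → ξ = 149.8 kmol.
Outlet (n = n₀ + ν ξ):
  C₃H₆: 192 − 1(149.8) = 42.24
  O₂: 1698 − 4.5(149.8) = 1024
  N₂: 6387 (inert)
  CO₂: 0 + 3(149.8) = 449.3
  H₂O: 0 + 3(149.8) = 449.3
Dry total = 7902 kmol; y_CO₂ (dry) = 449.3 / 7902 = 0.05686.

0.0569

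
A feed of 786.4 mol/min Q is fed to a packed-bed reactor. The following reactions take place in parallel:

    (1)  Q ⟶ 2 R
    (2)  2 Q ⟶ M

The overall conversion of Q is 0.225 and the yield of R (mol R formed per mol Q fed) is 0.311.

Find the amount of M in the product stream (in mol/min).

27.3 mol/min

Yield of R: 2ξ₁ / 786.4 = 0.311 → ξ₁ = 122.3 mol/min.
Conversion of Q: 1ξ₁ + 2ξ₂ = 0.225 × 786.4 = 176.9 → ξ₂ = 27.33 mol/min.
Outlet amounts (n = n₀ + Σ ν·ξ):
  Q: 786.4 − 1(122.3) − 2(27.33) = 609.5
  R: 0 + 2(122.3) = 244.6
  M: 0 + 1(27.33) = 27.33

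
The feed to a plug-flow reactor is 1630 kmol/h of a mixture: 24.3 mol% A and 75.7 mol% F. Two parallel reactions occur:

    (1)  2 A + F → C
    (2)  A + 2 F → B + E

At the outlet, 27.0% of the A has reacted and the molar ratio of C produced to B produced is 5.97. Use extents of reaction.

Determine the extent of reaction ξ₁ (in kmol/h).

Conversion of A: A consumed = 0.27 × 396.1 = 106.9 kmol/h = 2ξ₁ + 1ξ₂.
Selectivity: 1ξ₁ / (1ξ₂) = 5.97 → ξ₁ = 5.97 ξ₂.
Substitute: (2·5.97 + 1) ξ₂ = 106.9 → ξ₂ = 8.265 kmol/h, ξ₁ = 49.34 kmol/h.
Outlet amounts (n = n₀ + Σ ν·ξ):
  A: 396.1 − 2(49.34) − 1(8.265) = 289.1
  F: 1234 − 1(49.34) − 2(8.265) = 1168
  C: 0 + 1(49.34) = 49.34
  B: 0 + 1(8.265) = 8.265
  E: 0 + 1(8.265) = 8.265

ξ₁ = 49.3 kmol/h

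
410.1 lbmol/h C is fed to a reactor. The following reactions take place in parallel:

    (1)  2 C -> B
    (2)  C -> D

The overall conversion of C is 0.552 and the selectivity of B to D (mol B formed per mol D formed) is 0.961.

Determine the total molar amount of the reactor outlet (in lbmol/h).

Conversion of C: C consumed = 0.552 × 410.1 = 226.4 lbmol/h = 2ξ₁ + 1ξ₂.
Selectivity: 1ξ₁ / (1ξ₂) = 0.961 → ξ₁ = 0.961 ξ₂.
Substitute: (2·0.961 + 1) ξ₂ = 226.4 → ξ₂ = 77.47 lbmol/h, ξ₁ = 74.45 lbmol/h.
Outlet amounts (n = n₀ + Σ ν·ξ):
  C: 410.1 − 2(74.45) − 1(77.47) = 183.7
  B: 0 + 1(74.45) = 74.45
  D: 0 + 1(77.47) = 77.47
Total out = 183.7 + 74.45 + 77.47 = 335.6 lbmol/h.

336 lbmol/h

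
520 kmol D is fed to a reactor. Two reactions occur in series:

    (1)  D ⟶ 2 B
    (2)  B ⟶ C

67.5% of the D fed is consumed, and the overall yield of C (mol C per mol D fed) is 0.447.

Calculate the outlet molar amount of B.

Conversion of D: D consumed = 1ξ₁ = 0.675 × 520 → ξ₁ = 351 kmol.
Yield of C: 1ξ₂ / 520 = 0.447 → ξ₂ = 232.4 kmol.
Outlet amounts (n = n₀ + Σ ν·ξ):
  D: 520 − 1(351) = 169
  B: 0 + 2(351) − 1(232.4) = 469.6
  C: 0 + 1(232.4) = 232.4

470 kmol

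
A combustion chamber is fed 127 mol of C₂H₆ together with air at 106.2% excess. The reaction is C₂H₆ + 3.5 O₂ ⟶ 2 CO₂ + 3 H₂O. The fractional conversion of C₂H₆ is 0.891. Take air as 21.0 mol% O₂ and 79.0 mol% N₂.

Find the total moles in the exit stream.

4550 mol

Stoichiometric O₂ = 3.5 × 127 = 444.5 mol; O₂ fed = 444.5 × 2.062 = 916.6 mol.
N₂ fed = 916.6 × 79/21 = 3448 mol.
Fuel reacted = 0.891 × 127 → ξ = 113.2 mol.
Outlet (n = n₀ + ν ξ):
  C₂H₆: 127 − 1(113.2) = 13.84
  O₂: 916.6 − 3.5(113.2) = 520.5
  N₂: 3448 (inert)
  CO₂: 0 + 2(113.2) = 226.3
  H₂O: 0 + 3(113.2) = 339.5
Total out = 13.84 + 520.5 + 3448 + 226.3 + 339.5 = 4548 mol.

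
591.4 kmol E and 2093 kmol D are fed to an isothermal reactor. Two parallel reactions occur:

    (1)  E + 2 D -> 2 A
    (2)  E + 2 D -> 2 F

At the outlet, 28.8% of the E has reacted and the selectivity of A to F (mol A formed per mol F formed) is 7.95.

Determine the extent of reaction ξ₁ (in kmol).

Conversion of E: E consumed = 0.288 × 591.4 = 170.3 kmol = 1ξ₁ + 1ξ₂.
Selectivity: 2ξ₁ / (2ξ₂) = 7.95 → ξ₁ = 7.95 ξ₂.
Substitute: (1·7.95 + 1) ξ₂ = 170.3 → ξ₂ = 19.03 kmol, ξ₁ = 151.3 kmol.
Outlet amounts (n = n₀ + Σ ν·ξ):
  E: 591.4 − 1(151.3) − 1(19.03) = 421.1
  D: 2093 − 2(151.3) − 2(19.03) = 1752
  A: 0 + 2(151.3) = 302.6
  F: 0 + 2(19.03) = 38.06

ξ₁ = 151 kmol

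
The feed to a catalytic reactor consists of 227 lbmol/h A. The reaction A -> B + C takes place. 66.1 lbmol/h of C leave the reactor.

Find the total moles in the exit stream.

For C: n = n₀ + 1ξ → 66.1 = 0 + 1ξ, giving ξ = 66.1 lbmol/h.
Outlet amounts (n = n₀ + ν ξ):
  A: 227 − 1(66.1) = 160.9
  B: 0 + 1(66.1) = 66.1
  C: 0 + 1(66.1) = 66.1
Total out = 160.9 + 66.1 + 66.1 = 293.1 lbmol/h.

293 lbmol/h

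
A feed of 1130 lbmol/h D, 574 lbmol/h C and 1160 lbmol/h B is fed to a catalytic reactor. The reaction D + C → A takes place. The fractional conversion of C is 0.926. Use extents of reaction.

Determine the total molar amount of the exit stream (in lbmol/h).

2330 lbmol/h

C reacted = 0.926 × 574 = 531.5 lbmol/h; ν_C = −1, so ξ = 531.5/1 = 531.5 lbmol/h.
Outlet amounts (n = n₀ + ν ξ):
  D: 1130 − 1(531.5) = 598.5
  C: 574 − 1(531.5) = 42.48
  A: 0 + 1(531.5) = 531.5
  B: 1160 (inert)
Total out = 598.5 + 42.48 + 531.5 + 1160 = 2332 lbmol/h.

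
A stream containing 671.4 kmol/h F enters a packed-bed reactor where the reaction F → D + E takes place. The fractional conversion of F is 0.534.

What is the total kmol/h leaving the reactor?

1030 kmol/h

F reacted = 0.534 × 671.4 = 358.5 kmol/h; ν_F = −1, so ξ = 358.5/1 = 358.5 kmol/h.
Outlet amounts (n = n₀ + ν ξ):
  F: 671.4 − 1(358.5) = 312.9
  D: 0 + 1(358.5) = 358.5
  E: 0 + 1(358.5) = 358.5
Total out = 312.9 + 358.5 + 358.5 = 1030 kmol/h.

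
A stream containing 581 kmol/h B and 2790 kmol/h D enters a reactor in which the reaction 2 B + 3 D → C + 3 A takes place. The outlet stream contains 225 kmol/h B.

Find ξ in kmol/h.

ξ = 178 kmol/h

For B: n = n₀ − 2ξ → 225 = 581 − 2ξ, giving ξ = 178 kmol/h.
Outlet amounts (n = n₀ + ν ξ):
  B: 581 − 2(178) = 225
  D: 2790 − 3(178) = 2256
  C: 0 + 1(178) = 178
  A: 0 + 3(178) = 534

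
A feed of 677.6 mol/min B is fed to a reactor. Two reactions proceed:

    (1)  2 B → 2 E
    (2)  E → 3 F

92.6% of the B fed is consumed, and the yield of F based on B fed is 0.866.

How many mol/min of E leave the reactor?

Conversion of B: B consumed = 2ξ₁ = 0.926 × 677.6 → ξ₁ = 313.7 mol/min.
Yield of F: 3ξ₂ / 677.6 = 0.866 → ξ₂ = 195.6 mol/min.
Outlet amounts (n = n₀ + Σ ν·ξ):
  B: 677.6 − 2(313.7) = 50.14
  E: 0 + 2(313.7) − 1(195.6) = 431.9
  F: 0 + 3(195.6) = 586.8

432 mol/min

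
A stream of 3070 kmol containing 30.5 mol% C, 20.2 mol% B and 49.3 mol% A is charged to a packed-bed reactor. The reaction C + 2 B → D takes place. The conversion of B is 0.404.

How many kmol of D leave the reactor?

B reacted = 0.404 × 620.1 = 250.5 kmol; ν_B = −2, so ξ = 250.5/2 = 125.3 kmol.
Outlet amounts (n = n₀ + ν ξ):
  C: 936.4 − 1(125.3) = 811.1
  B: 620.1 − 2(125.3) = 369.6
  D: 0 + 1(125.3) = 125.3
  A: 1514 (inert)

125 kmol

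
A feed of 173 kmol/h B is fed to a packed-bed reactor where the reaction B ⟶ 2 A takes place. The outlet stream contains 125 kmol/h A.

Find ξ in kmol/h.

For A: n = n₀ + 2ξ → 125 = 0 + 2ξ, giving ξ = 62.5 kmol/h.
Outlet amounts (n = n₀ + ν ξ):
  B: 173 − 1(62.5) = 110.5
  A: 0 + 2(62.5) = 125

ξ = 62.5 kmol/h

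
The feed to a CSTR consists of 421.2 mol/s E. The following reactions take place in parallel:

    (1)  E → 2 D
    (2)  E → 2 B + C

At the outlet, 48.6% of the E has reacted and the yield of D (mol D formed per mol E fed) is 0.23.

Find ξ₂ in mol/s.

ξ₂ = 156 mol/s

Yield of D: 2ξ₁ / 421.2 = 0.23 → ξ₁ = 48.44 mol/s.
Conversion of E: 1ξ₁ + 1ξ₂ = 0.486 × 421.2 = 204.7 → ξ₂ = 156.3 mol/s.
Outlet amounts (n = n₀ + Σ ν·ξ):
  E: 421.2 − 1(48.44) − 1(156.3) = 216.5
  D: 0 + 2(48.44) = 96.88
  B: 0 + 2(156.3) = 312.5
  C: 0 + 1(156.3) = 156.3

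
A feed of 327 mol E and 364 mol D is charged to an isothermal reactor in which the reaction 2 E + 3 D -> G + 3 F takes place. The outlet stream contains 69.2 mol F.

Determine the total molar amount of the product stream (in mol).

668 mol

For F: n = n₀ + 3ξ → 69.2 = 0 + 3ξ, giving ξ = 23.07 mol.
Outlet amounts (n = n₀ + ν ξ):
  E: 327 − 2(23.07) = 280.9
  D: 364 − 3(23.07) = 294.8
  G: 0 + 1(23.07) = 23.07
  F: 0 + 3(23.07) = 69.2
Total out = 280.9 + 294.8 + 23.07 + 69.2 = 667.9 mol.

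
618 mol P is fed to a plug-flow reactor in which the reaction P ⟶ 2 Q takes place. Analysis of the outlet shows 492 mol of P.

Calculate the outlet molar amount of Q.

For P: n = n₀ − 1ξ → 492 = 618 − 1ξ, giving ξ = 126 mol.
Outlet amounts (n = n₀ + ν ξ):
  P: 618 − 1(126) = 492
  Q: 0 + 2(126) = 252

252 mol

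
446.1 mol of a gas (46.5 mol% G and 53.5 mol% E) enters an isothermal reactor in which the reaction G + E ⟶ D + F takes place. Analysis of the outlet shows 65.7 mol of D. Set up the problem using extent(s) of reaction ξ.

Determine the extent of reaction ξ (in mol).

For D: n = n₀ + 1ξ → 65.7 = 0 + 1ξ, giving ξ = 65.7 mol.
Outlet amounts (n = n₀ + ν ξ):
  G: 207.4 − 1(65.7) = 141.7
  E: 238.7 − 1(65.7) = 173
  D: 0 + 1(65.7) = 65.7
  F: 0 + 1(65.7) = 65.7

ξ = 65.7 mol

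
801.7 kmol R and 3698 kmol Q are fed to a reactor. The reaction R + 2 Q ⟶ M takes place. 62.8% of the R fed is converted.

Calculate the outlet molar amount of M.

503 kmol

R reacted = 0.628 × 801.7 = 503.5 kmol; ν_R = −1, so ξ = 503.5/1 = 503.5 kmol.
Outlet amounts (n = n₀ + ν ξ):
  R: 801.7 − 1(503.5) = 298.2
  Q: 3698 − 2(503.5) = 2691
  M: 0 + 1(503.5) = 503.5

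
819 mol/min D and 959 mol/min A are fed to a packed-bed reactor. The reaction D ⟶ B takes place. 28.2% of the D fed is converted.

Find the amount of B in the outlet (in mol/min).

D reacted = 0.282 × 819 = 231 mol/min; ν_D = −1, so ξ = 231/1 = 231 mol/min.
Outlet amounts (n = n₀ + ν ξ):
  D: 819 − 1(231) = 588
  B: 0 + 1(231) = 231
  A: 959 (inert)

231 mol/min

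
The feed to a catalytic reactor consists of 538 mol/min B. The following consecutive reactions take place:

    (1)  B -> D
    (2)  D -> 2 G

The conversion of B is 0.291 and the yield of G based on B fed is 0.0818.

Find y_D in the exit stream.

0.24

Conversion of B: B consumed = 1ξ₁ = 0.291 × 538 → ξ₁ = 156.6 mol/min.
Yield of G: 2ξ₂ / 538 = 0.0818 → ξ₂ = 22 mol/min.
Outlet amounts (n = n₀ + Σ ν·ξ):
  B: 538 − 1(156.6) = 381.4
  D: 0 + 1(156.6) − 1(22) = 134.6
  G: 0 + 2(22) = 44.01
Total out = 560 mol/min; y_D = 134.6 / 560 = 0.2403.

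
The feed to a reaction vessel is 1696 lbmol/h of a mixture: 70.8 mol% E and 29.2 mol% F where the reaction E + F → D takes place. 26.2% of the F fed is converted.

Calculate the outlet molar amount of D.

130 lbmol/h

F reacted = 0.262 × 495.2 = 129.8 lbmol/h; ν_F = −1, so ξ = 129.8/1 = 129.8 lbmol/h.
Outlet amounts (n = n₀ + ν ξ):
  E: 1201 − 1(129.8) = 1071
  F: 495.2 − 1(129.8) = 365.5
  D: 0 + 1(129.8) = 129.8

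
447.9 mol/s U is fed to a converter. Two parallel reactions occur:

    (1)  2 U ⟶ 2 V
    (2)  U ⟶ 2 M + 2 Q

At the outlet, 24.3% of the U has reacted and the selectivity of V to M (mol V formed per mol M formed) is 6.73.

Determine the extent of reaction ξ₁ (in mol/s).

Conversion of U: U consumed = 0.243 × 447.9 = 108.8 mol/s = 2ξ₁ + 1ξ₂.
Selectivity: 2ξ₁ / (2ξ₂) = 6.73 → ξ₁ = 6.73 ξ₂.
Substitute: (2·6.73 + 1) ξ₂ = 108.8 → ξ₂ = 7.527 mol/s, ξ₁ = 50.66 mol/s.
Outlet amounts (n = n₀ + Σ ν·ξ):
  U: 447.9 − 2(50.66) − 1(7.527) = 339.1
  V: 0 + 2(50.66) = 101.3
  M: 0 + 2(7.527) = 15.05
  Q: 0 + 2(7.527) = 15.05

ξ₁ = 50.7 mol/s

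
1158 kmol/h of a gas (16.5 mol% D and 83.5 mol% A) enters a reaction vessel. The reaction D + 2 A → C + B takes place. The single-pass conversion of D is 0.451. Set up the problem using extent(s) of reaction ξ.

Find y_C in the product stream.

0.0804

D reacted = 0.451 × 191.1 = 86.17 kmol/h; ν_D = −1, so ξ = 86.17/1 = 86.17 kmol/h.
Outlet amounts (n = n₀ + ν ξ):
  D: 191.1 − 1(86.17) = 104.9
  A: 966.9 − 2(86.17) = 794.6
  C: 0 + 1(86.17) = 86.17
  B: 0 + 1(86.17) = 86.17
Total out = 1072 kmol/h; y_C = 86.17 / 1072 = 0.0804.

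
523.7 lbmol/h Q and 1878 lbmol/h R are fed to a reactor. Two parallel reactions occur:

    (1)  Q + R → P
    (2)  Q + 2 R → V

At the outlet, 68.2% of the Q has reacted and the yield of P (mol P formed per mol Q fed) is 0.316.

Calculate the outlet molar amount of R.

Yield of P: 1ξ₁ / 523.7 = 0.316 → ξ₁ = 165.5 lbmol/h.
Conversion of Q: 1ξ₁ + 1ξ₂ = 0.682 × 523.7 = 357.2 → ξ₂ = 191.7 lbmol/h.
Outlet amounts (n = n₀ + Σ ν·ξ):
  Q: 523.7 − 1(165.5) − 1(191.7) = 166.5
  R: 1878 − 1(165.5) − 2(191.7) = 1329
  P: 0 + 1(165.5) = 165.5
  V: 0 + 1(191.7) = 191.7

1330 lbmol/h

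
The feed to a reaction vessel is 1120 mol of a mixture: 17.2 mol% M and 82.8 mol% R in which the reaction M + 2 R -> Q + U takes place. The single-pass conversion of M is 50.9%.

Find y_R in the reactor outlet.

M reacted = 0.509 × 192.6 = 98.05 mol; ν_M = −1, so ξ = 98.05/1 = 98.05 mol.
Outlet amounts (n = n₀ + ν ξ):
  M: 192.6 − 1(98.05) = 94.59
  R: 927.4 − 2(98.05) = 731.3
  Q: 0 + 1(98.05) = 98.05
  U: 0 + 1(98.05) = 98.05
Total out = 1022 mol; y_R = 731.3 / 1022 = 0.7155.

0.716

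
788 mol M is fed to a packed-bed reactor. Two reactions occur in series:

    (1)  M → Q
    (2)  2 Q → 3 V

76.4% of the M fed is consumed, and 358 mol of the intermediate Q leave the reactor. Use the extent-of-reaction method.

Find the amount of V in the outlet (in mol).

366 mol

Conversion of M: M consumed = 1ξ₁ = 0.764 × 788 → ξ₁ = 602 mol.
Q balance: n_Q = 0 + 1ξ₁ − 2ξ₂ = 358 → ξ₂ = (1·602 − 358)/2 = 122 mol.
Outlet amounts (n = n₀ + Σ ν·ξ):
  M: 788 − 1(602) = 186
  Q: 0 + 1(602) − 2(122) = 358
  V: 0 + 3(122) = 366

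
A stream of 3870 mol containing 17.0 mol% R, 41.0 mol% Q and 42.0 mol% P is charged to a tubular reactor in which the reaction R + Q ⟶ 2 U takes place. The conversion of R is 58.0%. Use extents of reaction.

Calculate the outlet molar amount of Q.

1210 mol

R reacted = 0.58 × 657.9 = 381.6 mol; ν_R = −1, so ξ = 381.6/1 = 381.6 mol.
Outlet amounts (n = n₀ + ν ξ):
  R: 657.9 − 1(381.6) = 276.3
  Q: 1587 − 1(381.6) = 1205
  U: 0 + 2(381.6) = 763.2
  P: 1625 (inert)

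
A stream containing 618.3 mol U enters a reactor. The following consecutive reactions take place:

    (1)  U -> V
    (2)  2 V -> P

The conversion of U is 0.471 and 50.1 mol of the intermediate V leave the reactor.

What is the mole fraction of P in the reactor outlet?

0.242

Conversion of U: U consumed = 1ξ₁ = 0.471 × 618.3 → ξ₁ = 291.2 mol.
V balance: n_V = 0 + 1ξ₁ − 2ξ₂ = 50.1 → ξ₂ = (1·291.2 − 50.1)/2 = 120.6 mol.
Outlet amounts (n = n₀ + Σ ν·ξ):
  U: 618.3 − 1(291.2) = 327.1
  V: 0 + 1(291.2) − 2(120.6) = 50.1
  P: 0 + 1(120.6) = 120.6
Total out = 497.7 mol; y_P = 120.6 / 497.7 = 0.2422.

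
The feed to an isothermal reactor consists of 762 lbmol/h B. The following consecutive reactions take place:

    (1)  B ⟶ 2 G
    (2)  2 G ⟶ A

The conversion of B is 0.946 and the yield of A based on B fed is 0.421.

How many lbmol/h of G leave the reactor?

Conversion of B: B consumed = 1ξ₁ = 0.946 × 762 → ξ₁ = 720.9 lbmol/h.
Yield of A: 1ξ₂ / 762 = 0.421 → ξ₂ = 320.8 lbmol/h.
Outlet amounts (n = n₀ + Σ ν·ξ):
  B: 762 − 1(720.9) = 41.15
  G: 0 + 2(720.9) − 2(320.8) = 800.1
  A: 0 + 1(320.8) = 320.8

800 lbmol/h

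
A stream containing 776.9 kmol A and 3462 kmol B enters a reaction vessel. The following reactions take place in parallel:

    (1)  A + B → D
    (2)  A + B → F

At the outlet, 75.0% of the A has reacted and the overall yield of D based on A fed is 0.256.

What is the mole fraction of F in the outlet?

Yield of D: 1ξ₁ / 776.9 = 0.256 → ξ₁ = 198.9 kmol.
Conversion of A: 1ξ₁ + 1ξ₂ = 0.75 × 776.9 = 582.7 → ξ₂ = 383.8 kmol.
Outlet amounts (n = n₀ + Σ ν·ξ):
  A: 776.9 − 1(198.9) − 1(383.8) = 194.2
  B: 3462 − 1(198.9) − 1(383.8) = 2879
  D: 0 + 1(198.9) = 198.9
  F: 0 + 1(383.8) = 383.8
Total out = 3656 kmol; y_F = 383.8 / 3656 = 0.105.

0.105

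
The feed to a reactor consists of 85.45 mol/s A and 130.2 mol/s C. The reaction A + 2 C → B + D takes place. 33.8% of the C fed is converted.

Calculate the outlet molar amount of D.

22 mol/s

C reacted = 0.338 × 130.2 = 44.01 mol/s; ν_C = −2, so ξ = 44.01/2 = 22 mol/s.
Outlet amounts (n = n₀ + ν ξ):
  A: 85.45 − 1(22) = 63.45
  C: 130.2 − 2(22) = 86.19
  B: 0 + 1(22) = 22
  D: 0 + 1(22) = 22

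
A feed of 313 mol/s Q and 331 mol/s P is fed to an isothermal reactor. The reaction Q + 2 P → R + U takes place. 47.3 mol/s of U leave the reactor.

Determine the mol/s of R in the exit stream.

For U: n = n₀ + 1ξ → 47.3 = 0 + 1ξ, giving ξ = 47.3 mol/s.
Outlet amounts (n = n₀ + ν ξ):
  Q: 313 − 1(47.3) = 265.7
  P: 331 − 2(47.3) = 236.4
  R: 0 + 1(47.3) = 47.3
  U: 0 + 1(47.3) = 47.3

47.3 mol/s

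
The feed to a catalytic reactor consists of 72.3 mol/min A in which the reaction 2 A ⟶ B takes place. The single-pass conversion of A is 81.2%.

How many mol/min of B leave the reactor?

29.4 mol/min

A reacted = 0.812 × 72.3 = 58.71 mol/min; ν_A = −2, so ξ = 58.71/2 = 29.35 mol/min.
Outlet amounts (n = n₀ + ν ξ):
  A: 72.3 − 2(29.35) = 13.59
  B: 0 + 1(29.35) = 29.35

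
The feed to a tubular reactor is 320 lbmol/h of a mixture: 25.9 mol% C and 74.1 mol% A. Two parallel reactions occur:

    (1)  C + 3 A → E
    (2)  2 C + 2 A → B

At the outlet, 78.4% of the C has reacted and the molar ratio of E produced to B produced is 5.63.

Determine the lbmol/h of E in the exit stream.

Conversion of C: C consumed = 0.784 × 82.88 = 64.98 lbmol/h = 1ξ₁ + 2ξ₂.
Selectivity: 1ξ₁ / (1ξ₂) = 5.63 → ξ₁ = 5.63 ξ₂.
Substitute: (1·5.63 + 2) ξ₂ = 64.98 → ξ₂ = 8.516 lbmol/h, ξ₁ = 47.95 lbmol/h.
Outlet amounts (n = n₀ + Σ ν·ξ):
  C: 82.88 − 1(47.95) − 2(8.516) = 17.9
  A: 237.1 − 3(47.95) − 2(8.516) = 76.25
  E: 0 + 1(47.95) = 47.95
  B: 0 + 1(8.516) = 8.516

47.9 lbmol/h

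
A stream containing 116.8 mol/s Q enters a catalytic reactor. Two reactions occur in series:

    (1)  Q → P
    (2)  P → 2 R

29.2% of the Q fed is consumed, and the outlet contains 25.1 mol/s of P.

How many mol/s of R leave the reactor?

Conversion of Q: Q consumed = 1ξ₁ = 0.292 × 116.8 → ξ₁ = 34.11 mol/s.
P balance: n_P = 0 + 1ξ₁ − 1ξ₂ = 25.1 → ξ₂ = (1·34.11 − 25.1)/1 = 9.006 mol/s.
Outlet amounts (n = n₀ + Σ ν·ξ):
  Q: 116.8 − 1(34.11) = 82.69
  P: 0 + 1(34.11) − 1(9.006) = 25.1
  R: 0 + 2(9.006) = 18.01

18 mol/s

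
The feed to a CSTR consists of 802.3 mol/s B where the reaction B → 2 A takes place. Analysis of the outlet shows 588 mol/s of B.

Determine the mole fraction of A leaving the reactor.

0.422

For B: n = n₀ − 1ξ → 588 = 802.3 − 1ξ, giving ξ = 214.3 mol/s.
Outlet amounts (n = n₀ + ν ξ):
  B: 802.3 − 1(214.3) = 588
  A: 0 + 2(214.3) = 428.6
Total out = 1017 mol/s; y_A = 428.6 / 1017 = 0.4216.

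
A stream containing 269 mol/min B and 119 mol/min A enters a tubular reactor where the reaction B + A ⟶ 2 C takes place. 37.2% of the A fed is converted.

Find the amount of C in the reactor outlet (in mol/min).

A reacted = 0.372 × 119 = 44.27 mol/min; ν_A = −1, so ξ = 44.27/1 = 44.27 mol/min.
Outlet amounts (n = n₀ + ν ξ):
  B: 269 − 1(44.27) = 224.7
  A: 119 − 1(44.27) = 74.73
  C: 0 + 2(44.27) = 88.54

88.5 mol/min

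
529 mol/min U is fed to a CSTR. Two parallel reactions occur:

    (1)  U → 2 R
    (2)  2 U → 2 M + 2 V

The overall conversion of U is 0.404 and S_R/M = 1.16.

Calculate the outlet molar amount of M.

Conversion of U: U consumed = 0.404 × 529 = 213.7 mol/min = 1ξ₁ + 2ξ₂.
Selectivity: 2ξ₁ / (2ξ₂) = 1.16 → ξ₁ = 1.16 ξ₂.
Substitute: (1·1.16 + 2) ξ₂ = 213.7 → ξ₂ = 67.63 mol/min, ξ₁ = 78.45 mol/min.
Outlet amounts (n = n₀ + Σ ν·ξ):
  U: 529 − 1(78.45) − 2(67.63) = 315.3
  R: 0 + 2(78.45) = 156.9
  M: 0 + 2(67.63) = 135.3
  V: 0 + 2(67.63) = 135.3

135 mol/min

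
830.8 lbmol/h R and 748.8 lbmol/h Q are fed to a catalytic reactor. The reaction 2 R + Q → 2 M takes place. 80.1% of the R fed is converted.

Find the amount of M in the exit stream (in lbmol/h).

R reacted = 0.801 × 830.8 = 665.5 lbmol/h; ν_R = −2, so ξ = 665.5/2 = 332.7 lbmol/h.
Outlet amounts (n = n₀ + ν ξ):
  R: 830.8 − 2(332.7) = 165.3
  Q: 748.8 − 1(332.7) = 416.1
  M: 0 + 2(332.7) = 665.5

665 lbmol/h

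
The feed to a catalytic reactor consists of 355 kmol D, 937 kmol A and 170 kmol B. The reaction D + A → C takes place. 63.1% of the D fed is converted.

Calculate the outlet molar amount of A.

D reacted = 0.631 × 355 = 224 kmol; ν_D = −1, so ξ = 224/1 = 224 kmol.
Outlet amounts (n = n₀ + ν ξ):
  D: 355 − 1(224) = 131
  A: 937 − 1(224) = 713
  C: 0 + 1(224) = 224
  B: 170 (inert)

713 kmol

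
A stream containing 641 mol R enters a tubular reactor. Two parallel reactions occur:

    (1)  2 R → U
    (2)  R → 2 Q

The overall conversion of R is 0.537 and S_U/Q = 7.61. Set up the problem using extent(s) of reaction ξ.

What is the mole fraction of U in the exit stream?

0.343

Conversion of R: R consumed = 0.537 × 641 = 344.2 mol = 2ξ₁ + 1ξ₂.
Selectivity: 1ξ₁ / (2ξ₂) = 7.61 → ξ₁ = 15.22 ξ₂.
Substitute: (2·15.22 + 1) ξ₂ = 344.2 → ξ₂ = 10.95 mol, ξ₁ = 166.6 mol.
Outlet amounts (n = n₀ + Σ ν·ξ):
  R: 641 − 2(166.6) − 1(10.95) = 296.8
  U: 0 + 1(166.6) = 166.6
  Q: 0 + 2(10.95) = 21.9
Total out = 485.3 mol; y_U = 166.6 / 485.3 = 0.3434.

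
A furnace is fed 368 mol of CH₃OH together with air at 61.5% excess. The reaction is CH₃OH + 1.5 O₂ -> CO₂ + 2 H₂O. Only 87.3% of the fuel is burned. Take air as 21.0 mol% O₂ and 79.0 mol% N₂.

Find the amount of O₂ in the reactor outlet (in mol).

410 mol

Stoichiometric O₂ = 1.5 × 368 = 552 mol; O₂ fed = 552 × 1.615 = 891.5 mol.
N₂ fed = 891.5 × 79/21 = 3354 mol.
Fuel reacted = 0.873 × 368 → ξ = 321.3 mol.
Outlet (n = n₀ + ν ξ):
  CH₃OH: 368 − 1(321.3) = 46.74
  O₂: 891.5 − 1.5(321.3) = 409.6
  N₂: 3354 (inert)
  CO₂: 0 + 1(321.3) = 321.3
  H₂O: 0 + 2(321.3) = 642.5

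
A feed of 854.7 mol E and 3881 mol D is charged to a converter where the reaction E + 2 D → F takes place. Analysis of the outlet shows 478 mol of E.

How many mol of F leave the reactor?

For E: n = n₀ − 1ξ → 478 = 854.7 − 1ξ, giving ξ = 376.7 mol.
Outlet amounts (n = n₀ + ν ξ):
  E: 854.7 − 1(376.7) = 478
  D: 3881 − 2(376.7) = 3128
  F: 0 + 1(376.7) = 376.7

377 mol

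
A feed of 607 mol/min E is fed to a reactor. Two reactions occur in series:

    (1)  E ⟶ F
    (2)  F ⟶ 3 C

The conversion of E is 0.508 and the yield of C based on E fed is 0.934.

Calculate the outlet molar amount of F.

Conversion of E: E consumed = 1ξ₁ = 0.508 × 607 → ξ₁ = 308.4 mol/min.
Yield of C: 3ξ₂ / 607 = 0.934 → ξ₂ = 189 mol/min.
Outlet amounts (n = n₀ + Σ ν·ξ):
  E: 607 − 1(308.4) = 298.6
  F: 0 + 1(308.4) − 1(189) = 119.4
  C: 0 + 3(189) = 566.9

119 mol/min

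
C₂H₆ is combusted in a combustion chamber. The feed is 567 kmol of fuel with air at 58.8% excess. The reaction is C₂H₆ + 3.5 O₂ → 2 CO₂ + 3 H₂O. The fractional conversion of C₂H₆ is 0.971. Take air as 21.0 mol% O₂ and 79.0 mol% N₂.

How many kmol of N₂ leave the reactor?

Stoichiometric O₂ = 3.5 × 567 = 1984 kmol; O₂ fed = 1984 × 1.588 = 3151 kmol.
N₂ fed = 3151 × 79/21 = 11860 kmol.
Fuel reacted = 0.971 × 567 → ξ = 550.6 kmol.
Outlet (n = n₀ + ν ξ):
  C₂H₆: 567 − 1(550.6) = 16.44
  O₂: 3151 − 3.5(550.6) = 1224
  N₂: 11860 (inert)
  CO₂: 0 + 2(550.6) = 1101
  H₂O: 0 + 3(550.6) = 1652

11900 kmol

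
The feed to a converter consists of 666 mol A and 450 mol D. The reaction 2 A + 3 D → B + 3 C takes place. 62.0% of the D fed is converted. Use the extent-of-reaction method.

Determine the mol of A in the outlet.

480 mol

D reacted = 0.62 × 450 = 279 mol; ν_D = −3, so ξ = 279/3 = 93 mol.
Outlet amounts (n = n₀ + ν ξ):
  A: 666 − 2(93) = 480
  D: 450 − 3(93) = 171
  B: 0 + 1(93) = 93
  C: 0 + 3(93) = 279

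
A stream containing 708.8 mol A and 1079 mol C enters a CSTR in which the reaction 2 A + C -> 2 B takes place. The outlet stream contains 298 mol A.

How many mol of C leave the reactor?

For A: n = n₀ − 2ξ → 298 = 708.8 − 2ξ, giving ξ = 205.4 mol.
Outlet amounts (n = n₀ + ν ξ):
  A: 708.8 − 2(205.4) = 298
  C: 1079 − 1(205.4) = 873.6
  B: 0 + 2(205.4) = 410.8

874 mol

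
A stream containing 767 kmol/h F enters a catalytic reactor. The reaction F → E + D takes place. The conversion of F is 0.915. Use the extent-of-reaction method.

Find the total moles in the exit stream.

1470 kmol/h

F reacted = 0.915 × 767 = 701.8 kmol/h; ν_F = −1, so ξ = 701.8/1 = 701.8 kmol/h.
Outlet amounts (n = n₀ + ν ξ):
  F: 767 − 1(701.8) = 65.19
  E: 0 + 1(701.8) = 701.8
  D: 0 + 1(701.8) = 701.8
Total out = 65.19 + 701.8 + 701.8 = 1469 kmol/h.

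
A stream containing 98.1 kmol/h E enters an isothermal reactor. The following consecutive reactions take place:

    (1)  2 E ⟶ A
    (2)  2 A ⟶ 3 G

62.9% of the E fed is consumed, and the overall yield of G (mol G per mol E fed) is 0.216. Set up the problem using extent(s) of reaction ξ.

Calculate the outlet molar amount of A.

Conversion of E: E consumed = 2ξ₁ = 0.629 × 98.1 → ξ₁ = 30.85 kmol/h.
Yield of G: 3ξ₂ / 98.1 = 0.216 → ξ₂ = 7.063 kmol/h.
Outlet amounts (n = n₀ + Σ ν·ξ):
  E: 98.1 − 2(30.85) = 36.4
  A: 0 + 1(30.85) − 2(7.063) = 16.73
  G: 0 + 3(7.063) = 21.19

16.7 kmol/h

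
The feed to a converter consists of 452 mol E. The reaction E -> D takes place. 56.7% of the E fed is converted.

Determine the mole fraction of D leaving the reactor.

E reacted = 0.567 × 452 = 256.3 mol; ν_E = −1, so ξ = 256.3/1 = 256.3 mol.
Outlet amounts (n = n₀ + ν ξ):
  E: 452 − 1(256.3) = 195.7
  D: 0 + 1(256.3) = 256.3
Total out = 452 mol; y_D = 256.3 / 452 = 0.567.

0.567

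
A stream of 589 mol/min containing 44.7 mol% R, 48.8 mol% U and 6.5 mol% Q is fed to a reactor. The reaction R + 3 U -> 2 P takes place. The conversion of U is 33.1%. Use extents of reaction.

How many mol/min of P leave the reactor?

63.4 mol/min

U reacted = 0.331 × 287.4 = 95.14 mol/min; ν_U = −3, so ξ = 95.14/3 = 31.71 mol/min.
Outlet amounts (n = n₀ + ν ξ):
  R: 263.3 − 1(31.71) = 231.6
  U: 287.4 − 3(31.71) = 192.3
  P: 0 + 2(31.71) = 63.43
  Q: 38.28 (inert)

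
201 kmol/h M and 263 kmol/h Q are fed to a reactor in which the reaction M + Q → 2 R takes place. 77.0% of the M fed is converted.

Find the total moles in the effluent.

464 kmol/h

M reacted = 0.77 × 201 = 154.8 kmol/h; ν_M = −1, so ξ = 154.8/1 = 154.8 kmol/h.
Outlet amounts (n = n₀ + ν ξ):
  M: 201 − 1(154.8) = 46.23
  Q: 263 − 1(154.8) = 108.2
  R: 0 + 2(154.8) = 309.5
Total out = 46.23 + 108.2 + 309.5 = 464 kmol/h.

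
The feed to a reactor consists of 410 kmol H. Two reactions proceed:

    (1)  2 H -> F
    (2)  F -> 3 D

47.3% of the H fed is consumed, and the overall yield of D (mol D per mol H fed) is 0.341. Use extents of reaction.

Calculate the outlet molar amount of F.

50.4 kmol

Conversion of H: H consumed = 2ξ₁ = 0.473 × 410 → ξ₁ = 96.96 kmol.
Yield of D: 3ξ₂ / 410 = 0.341 → ξ₂ = 46.6 kmol.
Outlet amounts (n = n₀ + Σ ν·ξ):
  H: 410 − 2(96.96) = 216.1
  F: 0 + 1(96.96) − 1(46.6) = 50.36
  D: 0 + 3(46.6) = 139.8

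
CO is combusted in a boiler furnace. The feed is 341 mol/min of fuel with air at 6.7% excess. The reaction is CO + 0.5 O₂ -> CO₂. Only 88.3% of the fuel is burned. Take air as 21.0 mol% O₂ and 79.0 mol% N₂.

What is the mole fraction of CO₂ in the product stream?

0.285

Stoichiometric O₂ = 0.5 × 341 = 170.5 mol/min; O₂ fed = 170.5 × 1.067 = 181.9 mol/min.
N₂ fed = 181.9 × 79/21 = 684.4 mol/min.
Fuel reacted = 0.883 × 341 → ξ = 301.1 mol/min.
Outlet (n = n₀ + ν ξ):
  CO: 341 − 1(301.1) = 39.9
  O₂: 181.9 − 0.5(301.1) = 31.37
  N₂: 684.4 (inert)
  CO₂: 0 + 1(301.1) = 301.1
Total out = 1057 mol/min; y_CO₂ = 301.1 / 1057 = 0.2849.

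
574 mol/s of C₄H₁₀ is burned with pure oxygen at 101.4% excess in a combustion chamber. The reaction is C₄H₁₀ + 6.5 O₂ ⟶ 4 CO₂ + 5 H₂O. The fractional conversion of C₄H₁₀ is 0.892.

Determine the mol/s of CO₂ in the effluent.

2050 mol/s

Stoichiometric O₂ = 6.5 × 574 = 3731 mol/s; O₂ fed = 3731 × 2.014 = 7514 mol/s.
Fuel reacted = 0.892 × 574 → ξ = 512 mol/s.
Outlet (n = n₀ + ν ξ):
  C₄H₁₀: 574 − 1(512) = 61.99
  O₂: 7514 − 6.5(512) = 4186
  CO₂: 0 + 4(512) = 2048
  H₂O: 0 + 5(512) = 2560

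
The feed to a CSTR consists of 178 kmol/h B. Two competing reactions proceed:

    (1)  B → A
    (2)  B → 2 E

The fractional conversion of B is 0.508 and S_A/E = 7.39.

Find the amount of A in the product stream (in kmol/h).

Conversion of B: B consumed = 0.508 × 178 = 90.42 kmol/h = 1ξ₁ + 1ξ₂.
Selectivity: 1ξ₁ / (2ξ₂) = 7.39 → ξ₁ = 14.78 ξ₂.
Substitute: (1·14.78 + 1) ξ₂ = 90.42 → ξ₂ = 5.73 kmol/h, ξ₁ = 84.69 kmol/h.
Outlet amounts (n = n₀ + Σ ν·ξ):
  B: 178 − 1(84.69) − 1(5.73) = 87.58
  A: 0 + 1(84.69) = 84.69
  E: 0 + 2(5.73) = 11.46

84.7 kmol/h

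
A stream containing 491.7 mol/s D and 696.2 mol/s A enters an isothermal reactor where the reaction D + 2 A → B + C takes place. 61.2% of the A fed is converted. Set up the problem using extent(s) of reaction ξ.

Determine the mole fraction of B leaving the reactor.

A reacted = 0.612 × 696.2 = 426.1 mol/s; ν_A = −2, so ξ = 426.1/2 = 213 mol/s.
Outlet amounts (n = n₀ + ν ξ):
  D: 491.7 − 1(213) = 278.7
  A: 696.2 − 2(213) = 270.1
  B: 0 + 1(213) = 213
  C: 0 + 1(213) = 213
Total out = 974.9 mol/s; y_B = 213 / 974.9 = 0.2185.

0.219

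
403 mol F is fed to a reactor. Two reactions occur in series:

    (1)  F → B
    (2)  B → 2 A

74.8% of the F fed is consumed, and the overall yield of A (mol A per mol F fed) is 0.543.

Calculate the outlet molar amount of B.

Conversion of F: F consumed = 1ξ₁ = 0.748 × 403 → ξ₁ = 301.4 mol.
Yield of A: 2ξ₂ / 403 = 0.543 → ξ₂ = 109.4 mol.
Outlet amounts (n = n₀ + Σ ν·ξ):
  F: 403 − 1(301.4) = 101.6
  B: 0 + 1(301.4) − 1(109.4) = 192
  A: 0 + 2(109.4) = 218.8

192 mol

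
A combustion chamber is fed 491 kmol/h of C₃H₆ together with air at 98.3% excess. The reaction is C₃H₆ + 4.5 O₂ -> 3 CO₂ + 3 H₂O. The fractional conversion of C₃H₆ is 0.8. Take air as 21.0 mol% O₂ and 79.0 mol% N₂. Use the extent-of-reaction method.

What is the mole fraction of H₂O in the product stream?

Stoichiometric O₂ = 4.5 × 491 = 2210 kmol/h; O₂ fed = 2210 × 1.983 = 4381 kmol/h.
N₂ fed = 4381 × 79/21 = 16480 kmol/h.
Fuel reacted = 0.8 × 491 → ξ = 392.8 kmol/h.
Outlet (n = n₀ + ν ξ):
  C₃H₆: 491 − 1(392.8) = 98.2
  O₂: 4381 − 4.5(392.8) = 2614
  N₂: 16480 (inert)
  CO₂: 0 + 3(392.8) = 1178
  H₂O: 0 + 3(392.8) = 1178
Total out = 21550 kmol/h; y_H₂O = 1178 / 21550 = 0.05468.

0.0547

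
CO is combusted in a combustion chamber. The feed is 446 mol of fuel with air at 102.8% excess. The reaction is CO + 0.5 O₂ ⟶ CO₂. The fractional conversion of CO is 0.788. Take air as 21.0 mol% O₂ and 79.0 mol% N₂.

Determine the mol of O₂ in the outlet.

Stoichiometric O₂ = 0.5 × 446 = 223 mol; O₂ fed = 223 × 2.028 = 452.2 mol.
N₂ fed = 452.2 × 79/21 = 1701 mol.
Fuel reacted = 0.788 × 446 → ξ = 351.4 mol.
Outlet (n = n₀ + ν ξ):
  CO: 446 − 1(351.4) = 94.55
  O₂: 452.2 − 0.5(351.4) = 276.5
  N₂: 1701 (inert)
  CO₂: 0 + 1(351.4) = 351.4

277 mol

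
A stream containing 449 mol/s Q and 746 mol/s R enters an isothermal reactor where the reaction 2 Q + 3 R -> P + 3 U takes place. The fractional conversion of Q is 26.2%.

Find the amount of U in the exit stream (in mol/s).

Q reacted = 0.262 × 449 = 117.6 mol/s; ν_Q = −2, so ξ = 117.6/2 = 58.82 mol/s.
Outlet amounts (n = n₀ + ν ξ):
  Q: 449 − 2(58.82) = 331.4
  R: 746 − 3(58.82) = 569.5
  P: 0 + 1(58.82) = 58.82
  U: 0 + 3(58.82) = 176.5

176 mol/s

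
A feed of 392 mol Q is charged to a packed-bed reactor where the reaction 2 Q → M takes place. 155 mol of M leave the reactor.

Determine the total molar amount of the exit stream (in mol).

237 mol

For M: n = n₀ + 1ξ → 155 = 0 + 1ξ, giving ξ = 155 mol.
Outlet amounts (n = n₀ + ν ξ):
  Q: 392 − 2(155) = 82
  M: 0 + 1(155) = 155
Total out = 82 + 155 = 237 mol.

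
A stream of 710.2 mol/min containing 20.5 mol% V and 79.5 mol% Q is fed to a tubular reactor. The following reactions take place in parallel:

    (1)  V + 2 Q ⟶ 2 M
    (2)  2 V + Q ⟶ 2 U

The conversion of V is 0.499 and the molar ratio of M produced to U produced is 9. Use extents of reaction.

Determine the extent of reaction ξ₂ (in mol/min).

Conversion of V: V consumed = 0.499 × 145.6 = 72.65 mol/min = 1ξ₁ + 2ξ₂.
Selectivity: 2ξ₁ / (2ξ₂) = 9 → ξ₁ = 9 ξ₂.
Substitute: (1·9 + 2) ξ₂ = 72.65 → ξ₂ = 6.605 mol/min, ξ₁ = 59.44 mol/min.
Outlet amounts (n = n₀ + Σ ν·ξ):
  V: 145.6 − 1(59.44) − 2(6.605) = 72.94
  Q: 564.6 − 2(59.44) − 1(6.605) = 439.1
  M: 0 + 2(59.44) = 118.9
  U: 0 + 2(6.605) = 13.21

ξ₂ = 6.6 mol/min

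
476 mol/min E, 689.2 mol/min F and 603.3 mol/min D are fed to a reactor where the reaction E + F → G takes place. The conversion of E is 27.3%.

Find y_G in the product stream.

0.0793

E reacted = 0.273 × 476 = 129.9 mol/min; ν_E = −1, so ξ = 129.9/1 = 129.9 mol/min.
Outlet amounts (n = n₀ + ν ξ):
  E: 476 − 1(129.9) = 346.1
  F: 689.2 − 1(129.9) = 559.3
  G: 0 + 1(129.9) = 129.9
  D: 603.3 (inert)
Total out = 1639 mol/min; y_G = 129.9 / 1639 = 0.07931.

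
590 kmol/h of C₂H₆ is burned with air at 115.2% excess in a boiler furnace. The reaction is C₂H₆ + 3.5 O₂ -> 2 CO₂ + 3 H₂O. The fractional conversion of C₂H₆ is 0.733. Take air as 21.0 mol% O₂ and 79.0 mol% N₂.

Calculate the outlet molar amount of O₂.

Stoichiometric O₂ = 3.5 × 590 = 2065 kmol/h; O₂ fed = 2065 × 2.152 = 4444 kmol/h.
N₂ fed = 4444 × 79/21 = 16720 kmol/h.
Fuel reacted = 0.733 × 590 → ξ = 432.5 kmol/h.
Outlet (n = n₀ + ν ξ):
  C₂H₆: 590 − 1(432.5) = 157.5
  O₂: 4444 − 3.5(432.5) = 2930
  N₂: 16720 (inert)
  CO₂: 0 + 2(432.5) = 864.9
  H₂O: 0 + 3(432.5) = 1297

2930 kmol/h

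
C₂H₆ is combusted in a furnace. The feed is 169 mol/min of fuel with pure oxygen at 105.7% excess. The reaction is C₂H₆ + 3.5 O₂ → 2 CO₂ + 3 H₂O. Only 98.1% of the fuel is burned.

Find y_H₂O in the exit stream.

0.339

Stoichiometric O₂ = 3.5 × 169 = 591.5 mol/min; O₂ fed = 591.5 × 2.057 = 1217 mol/min.
Fuel reacted = 0.981 × 169 → ξ = 165.8 mol/min.
Outlet (n = n₀ + ν ξ):
  C₂H₆: 169 − 1(165.8) = 3.211
  O₂: 1217 − 3.5(165.8) = 636.5
  CO₂: 0 + 2(165.8) = 331.6
  H₂O: 0 + 3(165.8) = 497.4
Total out = 1469 mol/min; y_H₂O = 497.4 / 1469 = 0.3387.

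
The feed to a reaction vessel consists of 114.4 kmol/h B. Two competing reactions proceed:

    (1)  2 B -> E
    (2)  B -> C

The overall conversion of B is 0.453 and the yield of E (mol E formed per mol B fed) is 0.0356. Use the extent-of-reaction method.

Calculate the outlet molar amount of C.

Yield of E: 1ξ₁ / 114.4 = 0.0356 → ξ₁ = 4.073 kmol/h.
Conversion of B: 2ξ₁ + 1ξ₂ = 0.453 × 114.4 = 51.82 → ξ₂ = 43.68 kmol/h.
Outlet amounts (n = n₀ + Σ ν·ξ):
  B: 114.4 − 2(4.073) − 1(43.68) = 62.58
  E: 0 + 1(4.073) = 4.073
  C: 0 + 1(43.68) = 43.68

43.7 kmol/h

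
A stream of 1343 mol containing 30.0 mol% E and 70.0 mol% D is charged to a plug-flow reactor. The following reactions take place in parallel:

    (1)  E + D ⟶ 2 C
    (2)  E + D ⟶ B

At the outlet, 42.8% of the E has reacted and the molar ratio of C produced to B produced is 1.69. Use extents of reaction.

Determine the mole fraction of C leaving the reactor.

0.126

Conversion of E: E consumed = 0.428 × 402.9 = 172.4 mol = 1ξ₁ + 1ξ₂.
Selectivity: 2ξ₁ / (1ξ₂) = 1.69 → ξ₁ = 0.845 ξ₂.
Substitute: (1·0.845 + 1) ξ₂ = 172.4 → ξ₂ = 93.46 mol, ξ₁ = 78.98 mol.
Outlet amounts (n = n₀ + Σ ν·ξ):
  E: 402.9 − 1(78.98) − 1(93.46) = 230.5
  D: 940.1 − 1(78.98) − 1(93.46) = 767.7
  C: 0 + 2(78.98) = 158
  B: 0 + 1(93.46) = 93.46
Total out = 1250 mol; y_C = 158 / 1250 = 0.1264.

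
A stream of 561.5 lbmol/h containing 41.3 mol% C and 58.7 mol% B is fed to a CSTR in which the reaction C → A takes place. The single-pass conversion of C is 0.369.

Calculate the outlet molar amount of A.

85.6 lbmol/h

C reacted = 0.369 × 231.9 = 85.57 lbmol/h; ν_C = −1, so ξ = 85.57/1 = 85.57 lbmol/h.
Outlet amounts (n = n₀ + ν ξ):
  C: 231.9 − 1(85.57) = 146.3
  A: 0 + 1(85.57) = 85.57
  B: 329.6 (inert)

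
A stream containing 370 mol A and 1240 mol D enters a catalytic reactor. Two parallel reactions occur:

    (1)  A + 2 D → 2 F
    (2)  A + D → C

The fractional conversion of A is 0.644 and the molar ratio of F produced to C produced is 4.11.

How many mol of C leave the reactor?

Conversion of A: A consumed = 0.644 × 370 = 238.3 mol = 1ξ₁ + 1ξ₂.
Selectivity: 2ξ₁ / (1ξ₂) = 4.11 → ξ₁ = 2.055 ξ₂.
Substitute: (1·2.055 + 1) ξ₂ = 238.3 → ξ₂ = 78 mol, ξ₁ = 160.3 mol.
Outlet amounts (n = n₀ + Σ ν·ξ):
  A: 370 − 1(160.3) − 1(78) = 131.7
  D: 1240 − 2(160.3) − 1(78) = 841.4
  F: 0 + 2(160.3) = 320.6
  C: 0 + 1(78) = 78

78 mol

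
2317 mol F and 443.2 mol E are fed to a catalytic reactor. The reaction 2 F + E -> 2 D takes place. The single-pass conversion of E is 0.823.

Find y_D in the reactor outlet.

E reacted = 0.823 × 443.2 = 364.8 mol; ν_E = −1, so ξ = 364.8/1 = 364.8 mol.
Outlet amounts (n = n₀ + ν ξ):
  F: 2317 − 2(364.8) = 1587
  E: 443.2 − 1(364.8) = 78.45
  D: 0 + 2(364.8) = 729.5
Total out = 2395 mol; y_D = 729.5 / 2395 = 0.3045.

0.305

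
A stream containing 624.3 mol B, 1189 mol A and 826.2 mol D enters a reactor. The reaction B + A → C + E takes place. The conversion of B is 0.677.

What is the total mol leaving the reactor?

B reacted = 0.677 × 624.3 = 422.7 mol; ν_B = −1, so ξ = 422.7/1 = 422.7 mol.
Outlet amounts (n = n₀ + ν ξ):
  B: 624.3 − 1(422.7) = 201.6
  A: 1189 − 1(422.7) = 766.3
  C: 0 + 1(422.7) = 422.7
  E: 0 + 1(422.7) = 422.7
  D: 826.2 (inert)
Total out = 201.6 + 766.3 + 422.7 + 422.7 + 826.2 = 2640 mol.

2640 mol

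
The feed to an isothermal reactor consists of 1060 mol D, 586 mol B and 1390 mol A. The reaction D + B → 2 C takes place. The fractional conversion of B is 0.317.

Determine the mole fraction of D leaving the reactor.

B reacted = 0.317 × 586 = 185.8 mol; ν_B = −1, so ξ = 185.8/1 = 185.8 mol.
Outlet amounts (n = n₀ + ν ξ):
  D: 1060 − 1(185.8) = 874.2
  B: 586 − 1(185.8) = 400.2
  C: 0 + 2(185.8) = 371.5
  A: 1390 (inert)
Total out = 3036 mol; y_D = 874.2 / 3036 = 0.288.

0.288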